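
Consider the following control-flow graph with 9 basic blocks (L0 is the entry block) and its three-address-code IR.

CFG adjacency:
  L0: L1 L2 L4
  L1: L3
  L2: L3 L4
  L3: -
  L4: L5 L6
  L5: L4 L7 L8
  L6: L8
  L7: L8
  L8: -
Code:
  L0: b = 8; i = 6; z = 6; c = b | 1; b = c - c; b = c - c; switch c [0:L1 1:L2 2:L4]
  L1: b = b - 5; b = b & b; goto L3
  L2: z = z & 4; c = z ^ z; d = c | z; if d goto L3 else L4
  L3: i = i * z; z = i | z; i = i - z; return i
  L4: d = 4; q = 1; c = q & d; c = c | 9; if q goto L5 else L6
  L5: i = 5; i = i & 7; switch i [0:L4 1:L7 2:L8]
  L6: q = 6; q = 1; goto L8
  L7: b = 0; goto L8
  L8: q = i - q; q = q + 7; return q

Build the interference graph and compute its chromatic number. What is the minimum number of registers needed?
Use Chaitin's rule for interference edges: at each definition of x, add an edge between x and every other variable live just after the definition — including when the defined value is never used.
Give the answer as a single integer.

Per-block:
  L0 def {b,c,i,z} use ∅
  L1 def {b} use {b}
  L2 def {c,d,z} use {z}
  L3 def {i,z} use {i,z}
  L4 def {c,d,q} use ∅
  L5 def {i} use ∅
  L6 def {q} use ∅
  L7 def {b} use ∅
  L8 def {q} use {i,q}

Live sets:
  L0 li=∅ lo={b,i,z}
  L1 li={b,i,z} lo={i,z}
  L2 li={i,z} lo={i,z}
  L3 li={i,z} lo=∅
  L4 li={i} lo={i,q}
  L5 li={q} lo={i,q}
  L6 li={i} lo={i,q}
  L7 li={i,q} lo={i,q}
  L8 li={i,q} lo=∅

Conflict graph:
  b — {c,i,q,z}
  c — {b,i,q,z}
  d — {i,q,z}
  i — {b,c,d,q,z}
  q — {b,c,d,i}
  z — {b,c,d,i}

Chromatic number:
  lower bound: {b,c,i,q} mutually conflict ⇒ χ ≥ 4
  assign b→r1 c→r2 d→r1 i→r0 q→r3 z→r3 — no edge inside a register ⇒ χ ≤ 4
  χ = 4

Answer: 4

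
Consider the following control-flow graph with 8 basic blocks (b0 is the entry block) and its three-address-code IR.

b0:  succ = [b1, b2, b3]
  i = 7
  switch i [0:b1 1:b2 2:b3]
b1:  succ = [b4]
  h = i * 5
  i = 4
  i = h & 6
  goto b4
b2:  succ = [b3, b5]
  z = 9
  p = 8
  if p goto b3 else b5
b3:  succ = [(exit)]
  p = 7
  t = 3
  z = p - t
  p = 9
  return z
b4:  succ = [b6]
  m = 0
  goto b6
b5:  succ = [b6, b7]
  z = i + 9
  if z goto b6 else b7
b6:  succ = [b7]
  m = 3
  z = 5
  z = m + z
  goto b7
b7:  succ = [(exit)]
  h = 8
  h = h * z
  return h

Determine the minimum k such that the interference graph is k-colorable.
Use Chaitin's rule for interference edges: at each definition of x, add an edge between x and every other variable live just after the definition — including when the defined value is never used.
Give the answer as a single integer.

def/use:
  b0 def {i} use ∅
  b1 def {h,i} use {i}
  b2 def {p,z} use ∅
  b3 def {p,t,z} use ∅
  b4 def {m} use ∅
  b5 def {z} use {i}
  b6 def {m,z} use ∅
  b7 def {h} use {z}

Live sets:
  live b0: ∅→{i}
  live b1: {i}→∅
  live b2: {i}→{i}
  live b3: ∅→∅
  live b4: ∅→∅
  live b5: {i}→{z}
  live b6: ∅→{z}
  live b7: {z}→∅

Interference:
  h — {i,z}
  i — {h,p,z}
  m — {z}
  p — {i,t,z}
  t — {p}
  z — {h,i,m,p}

Registers:
  {h,i,z} pairwise interfere (3-clique) ⇒ χ ≥ 3
  3-colouring: R0={t,z}  R1={i,m}  R2={h,p}
  χ = 3

Answer: 3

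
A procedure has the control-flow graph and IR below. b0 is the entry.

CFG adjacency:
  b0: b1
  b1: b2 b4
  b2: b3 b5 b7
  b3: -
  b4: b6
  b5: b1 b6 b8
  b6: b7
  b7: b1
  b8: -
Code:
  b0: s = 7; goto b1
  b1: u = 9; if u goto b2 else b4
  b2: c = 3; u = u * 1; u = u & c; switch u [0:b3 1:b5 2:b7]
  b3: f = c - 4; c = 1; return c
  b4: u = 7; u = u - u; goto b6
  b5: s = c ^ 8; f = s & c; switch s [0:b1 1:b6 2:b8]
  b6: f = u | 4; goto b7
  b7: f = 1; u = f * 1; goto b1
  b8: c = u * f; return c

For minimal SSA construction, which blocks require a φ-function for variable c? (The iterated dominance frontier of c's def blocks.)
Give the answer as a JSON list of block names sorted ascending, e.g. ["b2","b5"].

Answer: ["b1", "b6", "b7"]

Working:
idom tree: b1←b0 b2←b1 b3←b2 b4←b1 b5←b2 b6←b1 b7←b1 b8←b5
Dom at joins:
  b1: preds {b0,b5,b7}: {b0} ∩ {b0,b1,b2,b5} ∩ {b0,b1,b7} = {b0}; idom=b0
  b6: preds {b4,b5}: {b0,b1,b4} ∩ {b0,b1,b2,b5} = {b0,b1}; idom=b1
  b7: preds {b2,b6}: {b0,b1,b2} ∩ {b0,b1,b6} = {b0,b1}; idom=b1

DF derivation:
  join b1 pred b0: · stop@b0
  join b1 pred b5: b5→b2→b1 stop@b0
  join b1 pred b7: b7→b1 stop@b0
  join b6 pred b4: b4 stop@b1
  join b6 pred b5: b5→b2 stop@b1
  join b7 pred b2: b2 stop@b1
  join b7 pred b6: b6 stop@b1
  DF(b0)=∅
  DF(b1)={b1}
  DF(b2)={b1,b6,b7}
  DF(b3)=∅
  DF(b4)={b6}
  DF(b5)={b1,b6}
  DF(b6)={b7}
  DF(b7)={b1}
  DF(b8)=∅

φ for c: defs {b2,b3,b8}
  DF⁺ = {b1,b6,b7}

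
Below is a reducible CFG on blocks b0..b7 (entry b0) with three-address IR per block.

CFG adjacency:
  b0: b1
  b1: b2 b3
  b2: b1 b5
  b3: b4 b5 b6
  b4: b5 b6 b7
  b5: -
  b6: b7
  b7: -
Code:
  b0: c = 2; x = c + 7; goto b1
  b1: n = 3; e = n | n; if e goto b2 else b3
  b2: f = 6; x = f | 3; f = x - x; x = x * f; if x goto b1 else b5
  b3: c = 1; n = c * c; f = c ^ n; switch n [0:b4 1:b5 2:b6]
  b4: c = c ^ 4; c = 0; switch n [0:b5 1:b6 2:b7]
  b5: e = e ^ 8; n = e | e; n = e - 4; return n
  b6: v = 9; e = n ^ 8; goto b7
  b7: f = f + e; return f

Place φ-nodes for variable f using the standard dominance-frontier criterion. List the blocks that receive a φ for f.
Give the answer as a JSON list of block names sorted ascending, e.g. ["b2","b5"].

Answer: ["b1", "b5"]

Working:
idom tree: b1←b0 b2←b1 b3←b1 b4←b3 b5←b1 b6←b3 b7←b3
Dom∩ at merges:
  b1: preds {b0,b2}: {b0} ∩ {b0,b1,b2} = {b0}; idom=b0
  b5: preds {b2,b3,b4}: {b0,b1,b2} ∩ {b0,b1,b3} ∩ {b0,b1,b3,b4} = {b0,b1}; idom=b1
  b6: preds {b3,b4}: {b0,b1,b3} ∩ {b0,b1,b3,b4} = {b0,b1,b3}; idom=b3
  b7: preds {b4,b6}: {b0,b1,b3,b4} ∩ {b0,b1,b3,b6} = {b0,b1,b3}; idom=b3

Frontier:
  join b1 pred b0: · stop@b0
  join b1 pred b2: b2→b1 stop@b0
  join b5 pred b2: b2 stop@b1
  join b5 pred b3: b3 stop@b1
  join b5 pred b4: b4→b3 stop@b1
  join b6 pred b3: · stop@b3
  join b6 pred b4: b4 stop@b3
  join b7 pred b4: b4 stop@b3
  join b7 pred b6: b6 stop@b3
  DF(b0)=∅
  DF(b1)={b1}
  DF(b2)={b1,b5}
  DF(b3)={b5}
  DF(b4)={b5,b6,b7}
  DF(b5)=∅
  DF(b6)={b7}
  DF(b7)=∅

φ for f: defs {b2,b3,b7}
  DF⁺ = {b1,b5}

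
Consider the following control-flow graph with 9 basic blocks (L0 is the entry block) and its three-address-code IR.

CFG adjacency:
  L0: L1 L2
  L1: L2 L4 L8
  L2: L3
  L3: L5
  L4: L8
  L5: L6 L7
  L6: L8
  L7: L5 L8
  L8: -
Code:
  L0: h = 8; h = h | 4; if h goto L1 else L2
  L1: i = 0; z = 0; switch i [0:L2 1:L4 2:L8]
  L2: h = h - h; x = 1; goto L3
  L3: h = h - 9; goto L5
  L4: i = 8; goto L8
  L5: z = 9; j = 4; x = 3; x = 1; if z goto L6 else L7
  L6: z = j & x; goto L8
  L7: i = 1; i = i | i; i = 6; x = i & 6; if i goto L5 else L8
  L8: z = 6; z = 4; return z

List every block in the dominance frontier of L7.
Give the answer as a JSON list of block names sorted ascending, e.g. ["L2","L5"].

Answer: ["L5", "L8"]

Working:
idom tree: L1←L0 L2←L0 L3←L2 L4←L1 L5←L3 L6←L5 L7←L5 L8←L0
Dom at joins:
  L2: preds {L0,L1}: {L0} ∩ {L0,L1} = {L0}; idom=L0
  L5: preds {L3,L7}: {L0,L2,L3} ∩ {L0,L2,L3,L5,L7} = {L0,L2,L3}; idom=L3
  L8: preds {L1,L4,L6,L7}: {L0,L1} ∩ {L0,L1,L4} ∩ {L0,L2,L3,L5,L6} ∩ {L0,L2,L3,L5,L7} = {L0}; idom=L0

Frontier:
  L2←L0: walk · to L0
  L2←L1: walk L1 to L0
  L5←L3: walk · to L3
  L5←L7: walk L7→L5 to L3
  L8←L1: walk L1 to L0
  L8←L4: walk L4→L1 to L0
  L8←L6: walk L6→L5→L3→L2 to L0
  L8←L7: walk L7→L5→L3→L2 to L0
  DF(L0)=∅
  DF(L1)={L2,L8}
  DF(L2)={L8}
  DF(L3)={L8}
  DF(L4)={L8}
  DF(L5)={L5,L8}
  DF(L6)={L8}
  DF(L7)={L5,L8}
  DF(L8)=∅

DF(L7) = ["L5", "L8"]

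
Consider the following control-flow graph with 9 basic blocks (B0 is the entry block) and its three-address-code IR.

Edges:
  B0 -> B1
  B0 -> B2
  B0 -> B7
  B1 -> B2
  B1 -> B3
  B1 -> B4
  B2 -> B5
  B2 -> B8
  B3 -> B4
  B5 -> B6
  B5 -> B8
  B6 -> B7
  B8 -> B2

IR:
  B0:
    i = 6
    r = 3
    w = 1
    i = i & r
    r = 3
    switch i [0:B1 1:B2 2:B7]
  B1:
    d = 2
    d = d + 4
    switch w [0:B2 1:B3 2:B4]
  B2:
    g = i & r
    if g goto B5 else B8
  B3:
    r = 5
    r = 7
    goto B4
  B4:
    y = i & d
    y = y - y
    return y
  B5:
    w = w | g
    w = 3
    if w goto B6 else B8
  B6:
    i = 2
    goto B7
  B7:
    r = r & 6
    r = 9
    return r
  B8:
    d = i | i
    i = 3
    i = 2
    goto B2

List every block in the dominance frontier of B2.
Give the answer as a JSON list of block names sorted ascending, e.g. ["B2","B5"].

Answer: ["B2", "B7"]

Analysis:
idom tree: B1←B0 B2←B0 B3←B1 B4←B1 B5←B2 B6←B5 B7←B0 B8←B2
Dom at joins:
  B2: preds {B0,B1,B8}: {B0} ∩ {B0,B1} ∩ {B0,B2,B8} = {B0}; idom=B0
  B4: preds {B1,B3}: {B0,B1} ∩ {B0,B1,B3} = {B0,B1}; idom=B1
  B7: preds {B0,B6}: {B0} ∩ {B0,B2,B5,B6} = {B0}; idom=B0
  B8: preds {B2,B5}: {B0,B2} ∩ {B0,B2,B5} = {B0,B2}; idom=B2

Frontier:
  B2←B0: walk · to B0
  B2←B1: walk B1 to B0
  B2←B8: walk B8→B2 to B0
  B4←B1: walk · to B1
  B4←B3: walk B3 to B1
  B7←B0: walk · to B0
  B7←B6: walk B6→B5→B2 to B0
  B8←B2: walk · to B2
  B8←B5: walk B5 to B2
  DF(B0)=∅
  DF(B1)={B2}
  DF(B2)={B2,B7}
  DF(B3)={B4}
  DF(B4)=∅
  DF(B5)={B7,B8}
  DF(B6)={B7}
  DF(B7)=∅
  DF(B8)={B2}

DF(B2) = ["B2", "B7"]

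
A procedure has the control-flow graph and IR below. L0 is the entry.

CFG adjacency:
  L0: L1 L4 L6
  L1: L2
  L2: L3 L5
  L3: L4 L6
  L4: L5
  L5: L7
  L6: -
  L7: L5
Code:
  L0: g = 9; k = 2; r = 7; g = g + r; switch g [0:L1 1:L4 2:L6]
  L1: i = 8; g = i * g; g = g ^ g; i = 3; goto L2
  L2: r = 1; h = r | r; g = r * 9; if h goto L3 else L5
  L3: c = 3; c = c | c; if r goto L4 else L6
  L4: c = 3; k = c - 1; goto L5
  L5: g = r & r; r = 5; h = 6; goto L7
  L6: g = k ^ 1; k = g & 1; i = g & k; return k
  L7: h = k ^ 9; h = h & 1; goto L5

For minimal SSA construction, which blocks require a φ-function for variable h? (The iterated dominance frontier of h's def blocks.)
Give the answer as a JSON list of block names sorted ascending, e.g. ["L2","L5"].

Answer: ["L4", "L5", "L6"]

Derivation:
idom tree: L1←L0 L2←L1 L3←L2 L4←L0 L5←L0 L6←L0 L7←L5
Dom∩ at merges:
  L4: preds {L0,L3}: {L0} ∩ {L0,L1,L2,L3} = {L0}; idom=L0
  L5: preds {L2,L4,L7}: {L0,L1,L2} ∩ {L0,L4} ∩ {L0,L5,L7} = {L0}; idom=L0
  L6: preds {L0,L3}: {L0} ∩ {L0,L1,L2,L3} = {L0}; idom=L0

DF derivation:
  L4←L0: walk · to L0
  L4←L3: walk L3→L2→L1 to L0
  L5←L2: walk L2→L1 to L0
  L5←L4: walk L4 to L0
  L5←L7: walk L7→L5 to L0
  L6←L0: walk · to L0
  L6←L3: walk L3→L2→L1 to L0
  DF(L0)=∅
  DF(L1)={L4,L5,L6}
  DF(L2)={L4,L5,L6}
  DF(L3)={L4,L6}
  DF(L4)={L5}
  DF(L5)={L5}
  DF(L6)=∅
  DF(L7)={L5}

φ for h: defs {L2,L5,L7}
  DF⁺ = {L4,L5,L6}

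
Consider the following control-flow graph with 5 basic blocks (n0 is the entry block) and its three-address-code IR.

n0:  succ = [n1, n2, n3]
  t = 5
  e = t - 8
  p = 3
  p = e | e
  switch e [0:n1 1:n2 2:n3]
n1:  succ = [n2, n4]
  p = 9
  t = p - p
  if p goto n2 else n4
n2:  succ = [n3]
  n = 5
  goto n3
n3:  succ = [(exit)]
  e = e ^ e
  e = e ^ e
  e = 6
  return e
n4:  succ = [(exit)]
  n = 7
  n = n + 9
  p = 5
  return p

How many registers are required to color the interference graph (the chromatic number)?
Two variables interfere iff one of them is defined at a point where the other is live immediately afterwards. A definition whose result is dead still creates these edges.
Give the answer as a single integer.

def/use:
  n0: {e,p,t} / ∅
  n1: {p,t} / ∅
  n2: {n} / ∅
  n3: {e} / {e}
  n4: {n,p} / ∅

Liveness:
  n0 li=∅ lo={e}
  n1 li={e} lo={e}
  n2 li={e} lo={e}
  n3 li={e} lo=∅
  n4 li=∅ lo=∅

Conflict graph:
  e↔{n,p,t}
  n↔{e}
  p↔{e,t}
  t↔{e,p}

Chromatic number:
  {e,p,t} pairwise interfere (3-clique) ⇒ χ ≥ 3
  assign e→r0 n→r1 p→r1 t→r2 — no edge inside a register ⇒ χ ≤ 3
  χ = 3

Answer: 3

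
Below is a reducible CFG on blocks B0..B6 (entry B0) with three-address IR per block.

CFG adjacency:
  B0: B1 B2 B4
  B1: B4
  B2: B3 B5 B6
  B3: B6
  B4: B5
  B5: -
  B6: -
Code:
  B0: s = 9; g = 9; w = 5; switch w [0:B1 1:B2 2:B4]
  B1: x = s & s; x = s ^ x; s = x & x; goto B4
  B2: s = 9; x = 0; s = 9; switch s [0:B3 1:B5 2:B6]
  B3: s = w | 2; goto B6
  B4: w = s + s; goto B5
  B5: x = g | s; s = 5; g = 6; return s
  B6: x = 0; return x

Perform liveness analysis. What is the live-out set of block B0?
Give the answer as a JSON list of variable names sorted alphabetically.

Answer: ["g", "s", "w"]

Derivation:
Block summaries:
  B0 def {g,s,w} use ∅
  B1 def {s,x} use {s}
  B2 def {s,x} use ∅
  B3 def {s} use {w}
  B4 def {w} use {s}
  B5 def {g,s,x} use {g,s}
  B6 def {x} use ∅

Backward fixpoint:
  B0: in=∅ out={g,s,w}
  B1: in={g,s} out={g,s}
  B2: in={g,w} out={g,s,w}
  B3: in={w} out=∅
  B4: in={g,s} out={g,s}
  B5: in={g,s} out=∅
  B6: in=∅ out=∅

live-out(B0) = ["g", "s", "w"]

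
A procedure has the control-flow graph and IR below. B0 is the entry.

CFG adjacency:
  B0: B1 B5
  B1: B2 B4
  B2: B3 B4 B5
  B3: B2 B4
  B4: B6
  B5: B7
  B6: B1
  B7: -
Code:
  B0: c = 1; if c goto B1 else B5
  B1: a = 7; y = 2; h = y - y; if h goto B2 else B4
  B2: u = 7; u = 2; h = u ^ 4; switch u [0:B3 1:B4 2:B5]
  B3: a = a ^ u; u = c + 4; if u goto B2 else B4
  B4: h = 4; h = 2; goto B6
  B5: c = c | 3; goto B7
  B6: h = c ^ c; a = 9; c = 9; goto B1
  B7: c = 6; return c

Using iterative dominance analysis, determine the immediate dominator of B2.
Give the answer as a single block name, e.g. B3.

Answer: B1

Working:
idom tree: B1←B0 B2←B1 B3←B2 B4←B1 B5←B0 B6←B4 B7←B5
Dom∩ at merges:
  B1: preds {B0,B6}: {B0} ∩ {B0,B1,B4,B6} = {B0}; idom=B0
  B2: preds {B1,B3}: {B0,B1} ∩ {B0,B1,B2,B3} = {B0,B1}; idom=B1
  B4: preds {B1,B2,B3}: {B0,B1} ∩ {B0,B1,B2} ∩ {B0,B1,B2,B3} = {B0,B1}; idom=B1
  B5: preds {B0,B2}: {B0} ∩ {B0,B1,B2} = {B0}; idom=B0

idom(B2) = B1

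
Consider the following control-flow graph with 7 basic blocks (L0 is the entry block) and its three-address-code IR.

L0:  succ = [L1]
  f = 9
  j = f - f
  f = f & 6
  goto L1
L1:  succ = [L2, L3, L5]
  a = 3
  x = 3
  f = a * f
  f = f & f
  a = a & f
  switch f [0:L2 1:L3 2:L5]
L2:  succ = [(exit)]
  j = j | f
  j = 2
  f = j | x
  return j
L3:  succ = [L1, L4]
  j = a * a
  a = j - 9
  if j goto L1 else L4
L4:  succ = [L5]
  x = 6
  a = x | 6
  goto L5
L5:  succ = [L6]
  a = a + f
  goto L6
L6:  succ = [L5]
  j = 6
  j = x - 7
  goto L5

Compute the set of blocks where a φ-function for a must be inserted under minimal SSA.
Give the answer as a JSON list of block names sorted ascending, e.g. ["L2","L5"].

idom tree: L1←L0 L2←L1 L3←L1 L4←L3 L5←L1 L6←L5
Dom at joins:
  L1: preds {L0,L3}: {L0} ∩ {L0,L1,L3} = {L0}; idom=L0
  L5: preds {L1,L4,L6}: {L0,L1} ∩ {L0,L1,L3,L4} ∩ {L0,L1,L5,L6} = {L0,L1}; idom=L1

DF derivation:
  L1←L0: walk · to L0
  L1←L3: walk L3→L1 to L0
  L5←L1: walk · to L1
  L5←L4: walk L4→L3 to L1
  L5←L6: walk L6→L5 to L1
  DF(L0)=∅
  DF(L1)={L1}
  DF(L2)=∅
  DF(L3)={L1,L5}
  DF(L4)={L5}
  DF(L5)={L5}
  DF(L6)={L5}

φ for a: defs {L1,L3,L4,L5}
  DF⁺ = {L1,L5}

Answer: ["L1", "L5"]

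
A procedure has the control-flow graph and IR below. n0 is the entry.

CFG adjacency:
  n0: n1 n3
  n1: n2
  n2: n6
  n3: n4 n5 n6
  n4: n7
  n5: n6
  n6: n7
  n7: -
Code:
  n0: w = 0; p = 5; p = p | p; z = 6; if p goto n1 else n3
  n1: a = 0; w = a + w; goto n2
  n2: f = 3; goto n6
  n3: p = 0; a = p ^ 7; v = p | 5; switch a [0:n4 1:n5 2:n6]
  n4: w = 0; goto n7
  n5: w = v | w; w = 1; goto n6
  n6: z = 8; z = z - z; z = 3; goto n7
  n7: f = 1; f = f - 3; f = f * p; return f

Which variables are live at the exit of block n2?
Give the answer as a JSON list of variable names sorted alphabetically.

Answer: ["p"]

Analysis:
Block summaries:
  n0: {p,w,z} / ∅
  n1: {a,w} / {w}
  n2: {f} / ∅
  n3: {a,p,v} / ∅
  n4: {w} / ∅
  n5: {w} / {v,w}
  n6: {z} / ∅
  n7: {f} / {p}

Liveness:
  n0: in=∅ out={p,w}
  n1: in={p,w} out={p}
  n2: in={p} out={p}
  n3: in={w} out={p,v,w}
  n4: in={p} out={p}
  n5: in={p,v,w} out={p}
  n6: in={p} out={p}
  n7: in={p} out=∅

live-out(n2) = ["p"]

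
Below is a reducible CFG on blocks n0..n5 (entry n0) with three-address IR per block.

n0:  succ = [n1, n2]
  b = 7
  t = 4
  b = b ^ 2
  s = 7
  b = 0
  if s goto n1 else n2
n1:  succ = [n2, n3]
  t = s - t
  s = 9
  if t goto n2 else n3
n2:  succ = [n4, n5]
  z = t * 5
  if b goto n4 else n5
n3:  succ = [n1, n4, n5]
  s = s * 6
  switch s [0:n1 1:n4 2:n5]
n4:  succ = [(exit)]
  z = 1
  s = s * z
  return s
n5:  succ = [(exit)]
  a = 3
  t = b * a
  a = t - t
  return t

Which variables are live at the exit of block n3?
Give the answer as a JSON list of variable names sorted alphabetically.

Per-block:
  n0: {b,s,t} / ∅
  n1: {s,t} / {s,t}
  n2: {z} / {b,t}
  n3: {s} / {s}
  n4: {s,z} / {s}
  n5: {a,t} / {b}

Backward fixpoint:
  live n0: ∅→{b,s,t}
  live n1: {b,s,t}→{b,s,t}
  live n2: {b,s,t}→{b,s}
  live n3: {b,s,t}→{b,s,t}
  live n4: {s}→∅
  live n5: {b}→∅

live-out(n3) = ["b", "s", "t"]

Answer: ["b", "s", "t"]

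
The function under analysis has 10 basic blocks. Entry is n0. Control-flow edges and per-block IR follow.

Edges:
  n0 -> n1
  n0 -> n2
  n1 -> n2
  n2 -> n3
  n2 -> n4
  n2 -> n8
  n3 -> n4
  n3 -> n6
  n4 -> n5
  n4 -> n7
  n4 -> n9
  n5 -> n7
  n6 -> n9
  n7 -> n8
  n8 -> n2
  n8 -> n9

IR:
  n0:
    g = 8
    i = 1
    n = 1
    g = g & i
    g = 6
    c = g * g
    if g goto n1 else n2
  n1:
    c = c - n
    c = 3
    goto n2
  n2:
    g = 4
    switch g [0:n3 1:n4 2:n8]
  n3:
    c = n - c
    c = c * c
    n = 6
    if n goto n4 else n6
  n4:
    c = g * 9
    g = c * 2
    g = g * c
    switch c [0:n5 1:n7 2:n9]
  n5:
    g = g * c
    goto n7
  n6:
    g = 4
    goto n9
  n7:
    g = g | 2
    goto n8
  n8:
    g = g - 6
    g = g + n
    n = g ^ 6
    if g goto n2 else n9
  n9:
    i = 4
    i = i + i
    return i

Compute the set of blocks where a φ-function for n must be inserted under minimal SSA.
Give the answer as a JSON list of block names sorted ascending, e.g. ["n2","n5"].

Answer: ["n2", "n4", "n8", "n9"]

Working:
idom tree: n1←n0 n2←n0 n3←n2 n4←n2 n5←n4 n6←n3 n7←n4 n8←n2 n9←n2
Join-block Dom:
  n2: preds {n0,n1,n8}: {n0} ∩ {n0,n1} ∩ {n0,n2,n8} = {n0}; idom=n0
  n4: preds {n2,n3}: {n0,n2} ∩ {n0,n2,n3} = {n0,n2}; idom=n2
  n7: preds {n4,n5}: {n0,n2,n4} ∩ {n0,n2,n4,n5} = {n0,n2,n4}; idom=n4
  n8: preds {n2,n7}: {n0,n2} ∩ {n0,n2,n4,n7} = {n0,n2}; idom=n2
  n9: preds {n4,n6,n8}: {n0,n2,n4} ∩ {n0,n2,n3,n6} ∩ {n0,n2,n8} = {n0,n2}; idom=n2

Frontier:
  join n2 pred n0: · stop@n0
  join n2 pred n1: n1 stop@n0
  join n2 pred n8: n8→n2 stop@n0
  join n4 pred n2: · stop@n2
  join n4 pred n3: n3 stop@n2
  join n7 pred n4: · stop@n4
  join n7 pred n5: n5 stop@n4
  join n8 pred n2: · stop@n2
  join n8 pred n7: n7→n4 stop@n2
  join n9 pred n4: n4 stop@n2
  join n9 pred n6: n6→n3 stop@n2
  join n9 pred n8: n8 stop@n2
  DF(n0)=∅
  DF(n1)={n2}
  DF(n2)={n2}
  DF(n3)={n4,n9}
  DF(n4)={n8,n9}
  DF(n5)={n7}
  DF(n6)={n9}
  DF(n7)={n8}
  DF(n8)={n2,n9}
  DF(n9)=∅

φ for n: defs {n0,n3,n8}
  DF⁺ = {n2,n4,n8,n9}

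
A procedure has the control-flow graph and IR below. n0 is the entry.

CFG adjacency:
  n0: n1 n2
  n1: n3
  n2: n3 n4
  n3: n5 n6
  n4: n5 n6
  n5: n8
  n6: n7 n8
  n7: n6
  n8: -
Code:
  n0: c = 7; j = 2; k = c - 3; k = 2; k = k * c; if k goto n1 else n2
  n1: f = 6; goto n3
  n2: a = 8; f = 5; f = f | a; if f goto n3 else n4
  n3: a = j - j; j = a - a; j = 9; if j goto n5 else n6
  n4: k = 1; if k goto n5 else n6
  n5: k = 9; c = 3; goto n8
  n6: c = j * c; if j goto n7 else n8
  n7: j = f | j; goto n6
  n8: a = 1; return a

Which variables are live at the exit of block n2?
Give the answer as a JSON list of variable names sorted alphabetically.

Answer: ["c", "f", "j"]

Analysis:
def/use:
  n0 def {c,j,k} use ∅
  n1 def {f} use ∅
  n2 def {a,f} use ∅
  n3 def {a,j} use {j}
  n4 def {k} use ∅
  n5 def {c,k} use ∅
  n6 def {c} use {c,j}
  n7 def {j} use {f,j}
  n8 def {a} use ∅

Live sets:
  n0: in=∅ out={c,j}
  n1: in={c,j} out={c,f,j}
  n2: in={c,j} out={c,f,j}
  n3: in={c,f,j} out={c,f,j}
  n4: in={c,f,j} out={c,f,j}
  n5: in=∅ out=∅
  n6: in={c,f,j} out={c,f,j}
  n7: in={c,f,j} out={c,f,j}
  n8: in=∅ out=∅

live-out(n2) = ["c", "f", "j"]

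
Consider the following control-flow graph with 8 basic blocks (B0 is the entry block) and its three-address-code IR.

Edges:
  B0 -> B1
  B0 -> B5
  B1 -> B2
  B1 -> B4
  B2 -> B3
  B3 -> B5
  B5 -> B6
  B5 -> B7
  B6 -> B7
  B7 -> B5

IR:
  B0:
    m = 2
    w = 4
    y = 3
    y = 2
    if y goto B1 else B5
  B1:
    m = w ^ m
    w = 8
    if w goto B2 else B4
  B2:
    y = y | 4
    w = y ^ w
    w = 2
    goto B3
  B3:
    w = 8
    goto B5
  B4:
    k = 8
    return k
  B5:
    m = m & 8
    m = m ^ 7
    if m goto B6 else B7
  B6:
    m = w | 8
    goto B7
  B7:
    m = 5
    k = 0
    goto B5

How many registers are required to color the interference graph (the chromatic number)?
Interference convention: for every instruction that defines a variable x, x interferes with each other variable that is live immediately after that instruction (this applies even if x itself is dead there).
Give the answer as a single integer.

Answer: 3

Working:
Block summaries:
  B0 def {m,w,y} use ∅
  B1 def {m,w} use {m,w}
  B2 def {w,y} use {w,y}
  B3 def {w} use ∅
  B4 def {k} use ∅
  B5 def {m} use {m}
  B6 def {m} use {w}
  B7 def {k,m} use ∅

Backward fixpoint:
  live B0: ∅→{m,w,y}
  live B1: {m,w,y}→{m,w,y}
  live B2: {m,w,y}→{m}
  live B3: {m}→{m,w}
  live B4: ∅→∅
  live B5: {m,w}→{w}
  live B6: {w}→{w}
  live B7: {w}→{m,w}

Interference:
  k — {m,w}
  m — {k,w,y}
  w — {k,m,y}
  y — {m,w}

Registers:
  lower bound: {k,m,w} mutually conflict ⇒ χ ≥ 3
  3-colouring: c0={m}  c1={w}  c2={k,y}
  χ = 3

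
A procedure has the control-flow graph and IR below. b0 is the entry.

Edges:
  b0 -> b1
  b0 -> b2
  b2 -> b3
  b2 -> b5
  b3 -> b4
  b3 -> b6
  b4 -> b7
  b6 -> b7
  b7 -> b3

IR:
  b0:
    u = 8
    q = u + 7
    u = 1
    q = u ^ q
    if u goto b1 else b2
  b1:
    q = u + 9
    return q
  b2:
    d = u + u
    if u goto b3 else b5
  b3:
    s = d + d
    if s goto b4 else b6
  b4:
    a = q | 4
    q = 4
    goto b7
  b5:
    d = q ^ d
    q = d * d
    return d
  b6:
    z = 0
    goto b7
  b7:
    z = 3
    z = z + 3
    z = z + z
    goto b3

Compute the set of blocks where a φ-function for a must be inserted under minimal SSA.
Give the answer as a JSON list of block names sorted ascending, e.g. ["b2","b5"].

Answer: ["b3", "b7"]

Working:
idom tree: b1←b0 b2←b0 b3←b2 b4←b3 b5←b2 b6←b3 b7←b3
Join-block Dom:
  b3: preds {b2,b7}: {b0,b2} ∩ {b0,b2,b3,b7} = {b0,b2}; idom=b2
  b7: preds {b4,b6}: {b0,b2,b3,b4} ∩ {b0,b2,b3,b6} = {b0,b2,b3}; idom=b3

Frontier:
  join b3 pred b2: · stop@b2
  join b3 pred b7: b7→b3 stop@b2
  join b7 pred b4: b4 stop@b3
  join b7 pred b6: b6 stop@b3
  DF(b0)=∅
  DF(b1)=∅
  DF(b2)=∅
  DF(b3)={b3}
  DF(b4)={b7}
  DF(b5)=∅
  DF(b6)={b7}
  DF(b7)={b3}

φ for a: defs {b4}
  DF⁺ = {b3,b7}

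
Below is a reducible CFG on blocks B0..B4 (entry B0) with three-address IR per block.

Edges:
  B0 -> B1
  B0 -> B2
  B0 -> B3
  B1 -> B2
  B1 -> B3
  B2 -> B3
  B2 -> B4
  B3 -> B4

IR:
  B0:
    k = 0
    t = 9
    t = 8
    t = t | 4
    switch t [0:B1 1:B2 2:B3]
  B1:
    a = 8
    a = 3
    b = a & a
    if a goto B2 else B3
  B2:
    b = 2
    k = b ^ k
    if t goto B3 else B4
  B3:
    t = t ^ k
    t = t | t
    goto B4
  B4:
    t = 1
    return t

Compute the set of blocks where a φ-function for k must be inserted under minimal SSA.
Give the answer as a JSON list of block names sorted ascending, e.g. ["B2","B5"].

Answer: ["B3", "B4"]

Working:
idom tree: B1←B0 B2←B0 B3←B0 B4←B0
Dom at joins:
  B2: preds {B0,B1}: {B0} ∩ {B0,B1} = {B0}; idom=B0
  B3: preds {B0,B1,B2}: {B0} ∩ {B0,B1} ∩ {B0,B2} = {B0}; idom=B0
  B4: preds {B2,B3}: {B0,B2} ∩ {B0,B3} = {B0}; idom=B0

Frontier:
  B2←B0: walk · to B0
  B2←B1: walk B1 to B0
  B3←B0: walk · to B0
  B3←B1: walk B1 to B0
  B3←B2: walk B2 to B0
  B4←B2: walk B2 to B0
  B4←B3: walk B3 to B0
  B0 → ∅
  B1 → {B2,B3}
  B2 → {B3,B4}
  B3 → {B4}
  B4 → ∅

φ for k: defs {B0,B2}
  DF⁺ = {B3,B4}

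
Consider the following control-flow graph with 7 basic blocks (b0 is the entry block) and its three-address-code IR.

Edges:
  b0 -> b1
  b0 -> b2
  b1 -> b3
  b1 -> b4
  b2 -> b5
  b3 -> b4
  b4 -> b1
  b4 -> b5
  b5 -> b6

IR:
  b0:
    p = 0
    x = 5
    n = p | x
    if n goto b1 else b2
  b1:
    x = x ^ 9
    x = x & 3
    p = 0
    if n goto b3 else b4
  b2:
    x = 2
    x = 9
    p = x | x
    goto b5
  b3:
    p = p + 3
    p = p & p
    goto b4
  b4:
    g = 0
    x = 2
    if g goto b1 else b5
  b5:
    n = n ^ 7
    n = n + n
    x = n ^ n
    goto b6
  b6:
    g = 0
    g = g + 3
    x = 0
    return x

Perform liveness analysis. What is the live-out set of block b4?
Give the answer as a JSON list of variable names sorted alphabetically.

Per-block:
  b0: {n,p,x} / ∅
  b1: {p,x} / {n,x}
  b2: {p,x} / ∅
  b3: {p} / {p}
  b4: {g,x} / ∅
  b5: {n,x} / {n}
  b6: {g,x} / ∅

Backward fixpoint:
  live b0: ∅→{n,x}
  live b1: {n,x}→{n,p}
  live b2: {n}→{n}
  live b3: {n,p}→{n}
  live b4: {n}→{n,x}
  live b5: {n}→∅
  live b6: ∅→∅

live-out(b4) = ["n", "x"]

Answer: ["n", "x"]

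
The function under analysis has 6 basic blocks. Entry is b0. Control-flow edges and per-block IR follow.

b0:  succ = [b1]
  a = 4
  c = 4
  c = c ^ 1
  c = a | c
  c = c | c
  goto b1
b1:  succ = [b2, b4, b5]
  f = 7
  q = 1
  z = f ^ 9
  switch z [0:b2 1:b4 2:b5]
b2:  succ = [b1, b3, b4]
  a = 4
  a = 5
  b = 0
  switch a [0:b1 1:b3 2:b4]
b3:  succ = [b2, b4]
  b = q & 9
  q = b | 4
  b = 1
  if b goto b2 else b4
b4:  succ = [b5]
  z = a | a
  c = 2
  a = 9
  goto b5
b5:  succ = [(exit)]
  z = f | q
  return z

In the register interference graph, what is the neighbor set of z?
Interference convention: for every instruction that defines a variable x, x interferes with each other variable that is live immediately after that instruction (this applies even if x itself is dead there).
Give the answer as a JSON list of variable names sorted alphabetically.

def/use:
  b0: {a,c} / ∅
  b1: {f,q,z} / ∅
  b2: {a,b} / ∅
  b3: {b,q} / {q}
  b4: {a,c,z} / {a}
  b5: {z} / {f,q}

Live sets:
  b0 li=∅ lo={a}
  b1 li={a} lo={a,f,q}
  b2 li={f,q} lo={a,f,q}
  b3 li={a,f,q} lo={a,f,q}
  b4 li={a,f,q} lo={f,q}
  b5 li={f,q} lo=∅

Interfere edges:
  a — {b,c,f,q,z}
  b — {a,f,q}
  c — {a,f,q}
  f — {a,b,c,q,z}
  q — {a,b,c,f,z}
  z — {a,f,q}

N(z) = ["a", "f", "q"]

Answer: ["a", "f", "q"]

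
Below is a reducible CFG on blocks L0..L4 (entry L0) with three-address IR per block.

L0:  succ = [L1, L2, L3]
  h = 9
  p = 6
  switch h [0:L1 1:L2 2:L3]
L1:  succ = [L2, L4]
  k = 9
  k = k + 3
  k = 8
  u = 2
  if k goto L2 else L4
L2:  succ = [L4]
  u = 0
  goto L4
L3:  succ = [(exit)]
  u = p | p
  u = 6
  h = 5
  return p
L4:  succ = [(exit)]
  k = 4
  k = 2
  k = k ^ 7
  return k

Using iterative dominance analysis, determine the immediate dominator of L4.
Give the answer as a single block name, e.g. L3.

Answer: L0

Derivation:
idom tree: L1←L0 L2←L0 L3←L0 L4←L0
Join-block Dom:
  L2: preds {L0,L1}: {L0} ∩ {L0,L1} = {L0}; idom=L0
  L4: preds {L1,L2}: {L0,L1} ∩ {L0,L2} = {L0}; idom=L0

idom(L4) = L0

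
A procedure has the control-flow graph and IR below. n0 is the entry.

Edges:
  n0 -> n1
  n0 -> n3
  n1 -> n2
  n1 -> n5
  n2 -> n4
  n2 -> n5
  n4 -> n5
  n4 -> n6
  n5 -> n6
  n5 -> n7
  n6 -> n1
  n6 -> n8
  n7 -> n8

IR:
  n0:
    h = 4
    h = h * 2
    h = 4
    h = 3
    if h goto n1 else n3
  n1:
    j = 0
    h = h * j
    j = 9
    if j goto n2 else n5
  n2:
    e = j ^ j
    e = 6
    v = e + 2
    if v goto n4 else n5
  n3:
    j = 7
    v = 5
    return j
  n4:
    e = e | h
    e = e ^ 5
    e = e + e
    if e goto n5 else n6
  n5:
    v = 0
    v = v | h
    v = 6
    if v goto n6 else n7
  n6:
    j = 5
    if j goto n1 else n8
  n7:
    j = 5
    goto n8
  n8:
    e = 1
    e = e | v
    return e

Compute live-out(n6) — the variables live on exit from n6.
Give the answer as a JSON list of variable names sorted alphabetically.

Answer: ["h", "v"]

Analysis:
Block summaries:
  n0 def {h} use ∅
  n1 def {h,j} use {h}
  n2 def {e,v} use {j}
  n3 def {j,v} use ∅
  n4 def {e} use {e,h}
  n5 def {v} use {h}
  n6 def {j} use ∅
  n7 def {j} use ∅
  n8 def {e} use {v}

Liveness:
  n0: in=∅ out={h}
  n1: in={h} out={h,j}
  n2: in={h,j} out={e,h,v}
  n3: in=∅ out=∅
  n4: in={e,h,v} out={h,v}
  n5: in={h} out={h,v}
  n6: in={h,v} out={h,v}
  n7: in={v} out={v}
  n8: in={v} out=∅

live-out(n6) = ["h", "v"]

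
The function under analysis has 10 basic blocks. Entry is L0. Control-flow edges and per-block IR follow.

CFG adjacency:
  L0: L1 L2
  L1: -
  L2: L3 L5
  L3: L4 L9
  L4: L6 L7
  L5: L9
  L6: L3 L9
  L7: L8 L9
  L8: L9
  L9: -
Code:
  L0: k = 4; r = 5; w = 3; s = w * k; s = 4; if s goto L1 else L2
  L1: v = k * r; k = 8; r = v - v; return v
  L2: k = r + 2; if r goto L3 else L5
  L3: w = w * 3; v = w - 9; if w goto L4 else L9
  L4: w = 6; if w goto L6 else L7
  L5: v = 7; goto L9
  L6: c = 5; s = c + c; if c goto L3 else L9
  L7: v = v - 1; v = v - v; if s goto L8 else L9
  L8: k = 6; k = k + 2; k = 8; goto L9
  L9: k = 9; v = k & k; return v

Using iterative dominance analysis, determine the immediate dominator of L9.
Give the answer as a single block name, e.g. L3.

idom tree: L1←L0 L2←L0 L3←L2 L4←L3 L5←L2 L6←L4 L7←L4 L8←L7 L9←L2
Join-block Dom:
  L3: preds {L2,L6}: {L0,L2} ∩ {L0,L2,L3,L4,L6} = {L0,L2}; idom=L2
  L9: preds {L3,L5,L6,L7,L8}: {L0,L2,L3} ∩ {L0,L2,L5} ∩ {L0,L2,L3,L4,L6} ∩ {L0,L2,L3,L4,L7} ∩ {L0,L2,L3,L4,L7,L8} = {L0,L2}; idom=L2

idom(L9) = L2

Answer: L2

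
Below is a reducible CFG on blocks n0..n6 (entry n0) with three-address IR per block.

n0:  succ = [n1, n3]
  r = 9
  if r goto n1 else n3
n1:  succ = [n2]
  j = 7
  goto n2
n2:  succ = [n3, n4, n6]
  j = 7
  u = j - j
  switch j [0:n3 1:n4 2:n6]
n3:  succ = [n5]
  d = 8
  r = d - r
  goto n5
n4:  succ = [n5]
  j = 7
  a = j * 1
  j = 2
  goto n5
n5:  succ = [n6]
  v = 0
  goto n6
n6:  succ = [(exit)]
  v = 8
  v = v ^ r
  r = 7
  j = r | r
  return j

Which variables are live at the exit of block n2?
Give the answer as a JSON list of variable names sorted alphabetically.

def/use:
  n0: def={r} ue=∅
  n1: def={j} ue=∅
  n2: def={j,u} ue=∅
  n3: def={d,r} ue={r}
  n4: def={a,j} ue=∅
  n5: def={v} ue=∅
  n6: def={j,r,v} ue={r}

Liveness:
  n0: in=∅ out={r}
  n1: in={r} out={r}
  n2: in={r} out={r}
  n3: in={r} out={r}
  n4: in={r} out={r}
  n5: in={r} out={r}
  n6: in={r} out=∅

live-out(n2) = ["r"]

Answer: ["r"]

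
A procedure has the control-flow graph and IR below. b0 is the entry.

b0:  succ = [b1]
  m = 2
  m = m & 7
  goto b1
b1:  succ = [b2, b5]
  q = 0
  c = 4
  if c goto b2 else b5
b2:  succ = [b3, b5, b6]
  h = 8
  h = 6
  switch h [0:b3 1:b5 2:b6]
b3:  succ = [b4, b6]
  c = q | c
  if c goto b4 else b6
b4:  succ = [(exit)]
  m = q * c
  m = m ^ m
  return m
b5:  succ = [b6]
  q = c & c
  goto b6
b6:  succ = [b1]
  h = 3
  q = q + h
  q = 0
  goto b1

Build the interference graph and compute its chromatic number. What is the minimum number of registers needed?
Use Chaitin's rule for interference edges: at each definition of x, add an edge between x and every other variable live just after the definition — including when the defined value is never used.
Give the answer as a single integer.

Block summaries:
  b0: {m} / ∅
  b1: {c,q} / ∅
  b2: {h} / ∅
  b3: {c} / {c,q}
  b4: {m} / {c,q}
  b5: {q} / {c}
  b6: {h,q} / {q}

Live sets:
  live b0: ∅→∅
  live b1: ∅→{c,q}
  live b2: {c,q}→{c,q}
  live b3: {c,q}→{c,q}
  live b4: {c,q}→∅
  live b5: {c}→{q}
  live b6: {q}→∅

Interference:
  c↔{h,q}
  h↔{c,q}
  m↔∅
  q↔{c,h}

Colouring:
  {c,h,q} pairwise interfere (3-clique) ⇒ χ ≥ 3
  3-colouring: c0={c,m}  c1={h}  c2={q}
  χ = 3

Answer: 3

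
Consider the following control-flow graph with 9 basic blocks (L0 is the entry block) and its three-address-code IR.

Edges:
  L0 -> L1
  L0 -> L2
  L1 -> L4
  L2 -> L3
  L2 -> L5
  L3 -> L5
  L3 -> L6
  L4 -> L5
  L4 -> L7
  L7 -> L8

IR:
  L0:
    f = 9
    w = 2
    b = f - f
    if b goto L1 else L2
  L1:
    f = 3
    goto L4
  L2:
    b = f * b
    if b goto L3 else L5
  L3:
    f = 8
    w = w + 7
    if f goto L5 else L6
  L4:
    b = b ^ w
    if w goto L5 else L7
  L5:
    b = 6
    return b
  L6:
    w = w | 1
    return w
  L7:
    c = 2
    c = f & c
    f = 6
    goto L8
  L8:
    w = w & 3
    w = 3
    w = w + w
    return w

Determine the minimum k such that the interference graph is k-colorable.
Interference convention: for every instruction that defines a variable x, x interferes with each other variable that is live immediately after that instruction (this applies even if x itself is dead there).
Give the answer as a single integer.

Answer: 3

Derivation:
Per-block:
  L0: def={b,f,w} ue=∅
  L1: def={f} ue=∅
  L2: def={b} ue={b,f}
  L3: def={f,w} ue={w}
  L4: def={b} ue={b,w}
  L5: def={b} ue=∅
  L6: def={w} ue={w}
  L7: def={c,f} ue={f}
  L8: def={w} ue={w}

Backward fixpoint:
  L0 li=∅ lo={b,f,w}
  L1 li={b,w} lo={b,f,w}
  L2 li={b,f,w} lo={w}
  L3 li={w} lo={w}
  L4 li={b,f,w} lo={f,w}
  L5 li=∅ lo=∅
  L6 li={w} lo=∅
  L7 li={f,w} lo={w}
  L8 li={w} lo=∅

Interfere edges:
  b↔{f,w}
  c↔{f,w}
  f↔{b,c,w}
  w↔{b,c,f}

Registers:
  clique {b,f,w} ⇒ need ≥ 3
  3-colouring: R0={f}  R1={w}  R2={b,c}
  χ = 3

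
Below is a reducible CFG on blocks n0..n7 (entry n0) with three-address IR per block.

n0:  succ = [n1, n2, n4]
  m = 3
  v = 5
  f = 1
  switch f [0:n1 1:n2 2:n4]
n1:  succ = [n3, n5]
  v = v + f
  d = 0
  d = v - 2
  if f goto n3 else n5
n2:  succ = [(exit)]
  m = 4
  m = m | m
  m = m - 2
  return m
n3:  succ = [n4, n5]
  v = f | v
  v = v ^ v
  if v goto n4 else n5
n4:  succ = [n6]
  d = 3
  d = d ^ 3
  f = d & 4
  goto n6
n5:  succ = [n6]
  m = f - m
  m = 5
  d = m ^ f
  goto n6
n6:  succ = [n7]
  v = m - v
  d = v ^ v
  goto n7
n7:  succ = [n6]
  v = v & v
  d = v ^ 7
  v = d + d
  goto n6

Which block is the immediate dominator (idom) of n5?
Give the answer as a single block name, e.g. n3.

idom tree: n1←n0 n2←n0 n3←n1 n4←n0 n5←n1 n6←n0 n7←n6
Dom at joins:
  n4: preds {n0,n3}: {n0} ∩ {n0,n1,n3} = {n0}; idom=n0
  n5: preds {n1,n3}: {n0,n1} ∩ {n0,n1,n3} = {n0,n1}; idom=n1
  n6: preds {n4,n5,n7}: {n0,n4} ∩ {n0,n1,n5} ∩ {n0,n6,n7} = {n0}; idom=n0

idom(n5) = n1

Answer: n1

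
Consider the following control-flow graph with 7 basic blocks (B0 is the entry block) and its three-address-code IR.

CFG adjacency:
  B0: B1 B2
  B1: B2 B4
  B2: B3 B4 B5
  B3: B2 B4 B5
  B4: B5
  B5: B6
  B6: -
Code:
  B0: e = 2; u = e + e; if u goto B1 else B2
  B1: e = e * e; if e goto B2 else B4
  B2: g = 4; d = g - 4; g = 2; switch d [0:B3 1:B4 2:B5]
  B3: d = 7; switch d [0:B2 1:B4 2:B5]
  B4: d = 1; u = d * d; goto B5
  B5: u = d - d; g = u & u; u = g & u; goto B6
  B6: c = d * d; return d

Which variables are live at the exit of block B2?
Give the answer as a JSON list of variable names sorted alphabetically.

Block summaries:
  B0 def {e,u} use ∅
  B1 def {e} use {e}
  B2 def {d,g} use ∅
  B3 def {d} use ∅
  B4 def {d,u} use ∅
  B5 def {g,u} use {d}
  B6 def {c} use {d}

Live sets:
  live B0: ∅→{e}
  live B1: {e}→∅
  live B2: ∅→{d}
  live B3: ∅→{d}
  live B4: ∅→{d}
  live B5: {d}→{d}
  live B6: {d}→∅

live-out(B2) = ["d"]

Answer: ["d"]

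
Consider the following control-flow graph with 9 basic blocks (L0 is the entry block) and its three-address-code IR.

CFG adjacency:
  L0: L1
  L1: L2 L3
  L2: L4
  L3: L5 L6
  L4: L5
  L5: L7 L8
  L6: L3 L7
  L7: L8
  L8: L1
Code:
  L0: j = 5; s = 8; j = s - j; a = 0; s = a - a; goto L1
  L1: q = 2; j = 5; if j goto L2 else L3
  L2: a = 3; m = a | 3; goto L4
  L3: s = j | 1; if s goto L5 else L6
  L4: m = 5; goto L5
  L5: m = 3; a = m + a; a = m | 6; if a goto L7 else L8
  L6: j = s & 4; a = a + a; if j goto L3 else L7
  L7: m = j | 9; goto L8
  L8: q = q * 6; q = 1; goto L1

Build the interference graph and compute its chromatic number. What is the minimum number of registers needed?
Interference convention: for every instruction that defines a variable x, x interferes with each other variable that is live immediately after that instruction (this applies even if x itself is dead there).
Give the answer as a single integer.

Answer: 4

Analysis:
Per-block:
  L0: def={a,j,s} ue=∅
  L1: def={j,q} ue=∅
  L2: def={a,m} ue=∅
  L3: def={s} ue={j}
  L4: def={m} ue=∅
  L5: def={a,m} ue={a}
  L6: def={a,j} ue={a,s}
  L7: def={m} ue={j}
  L8: def={q} ue={q}

Backward fixpoint:
  L0: in=∅ out={a}
  L1: in={a} out={a,j,q}
  L2: in={j,q} out={a,j,q}
  L3: in={a,j,q} out={a,j,q,s}
  L4: in={a,j,q} out={a,j,q}
  L5: in={a,j,q} out={a,j,q}
  L6: in={a,q,s} out={a,j,q}
  L7: in={a,j,q} out={a,q}
  L8: in={a,q} out={a}

Interfere edges:
  a — {j,m,q,s}
  j — {a,m,q,s}
  m — {a,j,q}
  q — {a,j,m,s}
  s — {a,j,q}

Chromatic number:
  clique {a,j,m,q} ⇒ need ≥ 4
  4-colouring: r0={a}  r1={j}  r2={q}  r3={m,s}
  χ = 4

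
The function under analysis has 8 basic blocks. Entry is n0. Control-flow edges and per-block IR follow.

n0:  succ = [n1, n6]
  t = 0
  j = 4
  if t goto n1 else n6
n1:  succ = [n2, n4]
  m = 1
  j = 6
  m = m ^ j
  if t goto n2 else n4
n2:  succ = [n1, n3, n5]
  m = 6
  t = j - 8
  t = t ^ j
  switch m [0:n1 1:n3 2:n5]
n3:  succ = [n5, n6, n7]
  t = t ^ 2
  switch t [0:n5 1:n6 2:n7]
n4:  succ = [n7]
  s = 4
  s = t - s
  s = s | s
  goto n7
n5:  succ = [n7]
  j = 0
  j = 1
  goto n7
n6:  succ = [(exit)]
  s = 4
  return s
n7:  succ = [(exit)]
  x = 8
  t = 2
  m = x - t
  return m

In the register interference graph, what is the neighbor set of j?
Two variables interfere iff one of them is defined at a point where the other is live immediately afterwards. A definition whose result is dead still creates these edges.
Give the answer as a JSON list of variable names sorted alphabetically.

Answer: ["m", "t"]

Working:
def/use:
  n0 def {j,t} use ∅
  n1 def {j,m} use {t}
  n2 def {m,t} use {j}
  n3 def {t} use {t}
  n4 def {s} use {t}
  n5 def {j} use ∅
  n6 def {s} use ∅
  n7 def {m,t,x} use ∅

Liveness:
  n0: in=∅ out={t}
  n1: in={t} out={j,t}
  n2: in={j} out={t}
  n3: in={t} out=∅
  n4: in={t} out=∅
  n5: in=∅ out=∅
  n6: in=∅ out=∅
  n7: in=∅ out=∅

Interfere edges:
  j — {m,t}
  m — {j,t}
  s — {t}
  t — {j,m,s,x}
  x — {t}

N(j) = ["m", "t"]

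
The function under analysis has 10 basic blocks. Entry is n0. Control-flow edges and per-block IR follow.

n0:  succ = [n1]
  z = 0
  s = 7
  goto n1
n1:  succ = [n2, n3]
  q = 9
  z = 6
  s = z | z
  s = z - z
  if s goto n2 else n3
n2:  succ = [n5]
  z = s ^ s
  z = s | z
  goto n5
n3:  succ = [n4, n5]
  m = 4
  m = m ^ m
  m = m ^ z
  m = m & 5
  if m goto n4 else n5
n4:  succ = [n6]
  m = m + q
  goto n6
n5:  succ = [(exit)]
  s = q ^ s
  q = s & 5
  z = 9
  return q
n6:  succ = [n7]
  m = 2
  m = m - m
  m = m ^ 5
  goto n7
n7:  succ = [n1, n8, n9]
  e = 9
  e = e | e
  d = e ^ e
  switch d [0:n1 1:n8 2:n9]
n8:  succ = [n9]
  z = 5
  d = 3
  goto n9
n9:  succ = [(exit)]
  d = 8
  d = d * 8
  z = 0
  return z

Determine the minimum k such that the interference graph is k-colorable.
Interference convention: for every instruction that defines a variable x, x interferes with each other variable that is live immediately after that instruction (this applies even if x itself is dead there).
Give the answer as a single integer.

Block summaries:
  n0 def {s,z} use ∅
  n1 def {q,s,z} use ∅
  n2 def {z} use {s}
  n3 def {m} use {z}
  n4 def {m} use {m,q}
  n5 def {q,s,z} use {q,s}
  n6 def {m} use ∅
  n7 def {d,e} use ∅
  n8 def {d,z} use ∅
  n9 def {d,z} use ∅

Backward fixpoint:
  live n0: ∅→∅
  live n1: ∅→{q,s,z}
  live n2: {q,s}→{q,s}
  live n3: {q,s,z}→{m,q,s}
  live n4: {m,q}→∅
  live n5: {q,s}→∅
  live n6: ∅→∅
  live n7: ∅→∅
  live n8: ∅→∅
  live n9: ∅→∅

Interfere edges:
  d: ∅
  e: ∅
  m: {q,s,z}
  q: {m,s,z}
  s: {m,q,z}
  z: {m,q,s}

Registers:
  {m,q,s,z} pairwise interfere (4-clique) ⇒ χ ≥ 4
  4-colouring: r0={d,e,m}  r1={q}  r2={s}  r3={z}
  χ = 4

Answer: 4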